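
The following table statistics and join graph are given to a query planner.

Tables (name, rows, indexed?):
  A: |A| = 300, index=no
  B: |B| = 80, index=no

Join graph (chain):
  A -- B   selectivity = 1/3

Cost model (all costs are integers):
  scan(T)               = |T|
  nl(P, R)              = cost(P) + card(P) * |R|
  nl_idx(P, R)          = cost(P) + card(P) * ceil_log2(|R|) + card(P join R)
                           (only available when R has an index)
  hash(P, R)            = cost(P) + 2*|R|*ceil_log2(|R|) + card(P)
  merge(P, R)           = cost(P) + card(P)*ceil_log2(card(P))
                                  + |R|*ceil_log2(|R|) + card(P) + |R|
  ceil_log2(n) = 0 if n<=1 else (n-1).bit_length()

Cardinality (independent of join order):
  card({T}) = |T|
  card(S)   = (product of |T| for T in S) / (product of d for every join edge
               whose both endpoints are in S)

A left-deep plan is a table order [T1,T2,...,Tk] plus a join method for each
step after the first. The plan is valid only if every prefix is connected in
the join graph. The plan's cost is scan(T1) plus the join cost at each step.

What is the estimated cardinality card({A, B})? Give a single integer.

8000

Tables in S: A(300), B(80)
Edges inside S: A-B(d=3)
numerator = 300 * 80 = 24000
denominator = 3 = 3
card(S) = 24000 / 3 = 8000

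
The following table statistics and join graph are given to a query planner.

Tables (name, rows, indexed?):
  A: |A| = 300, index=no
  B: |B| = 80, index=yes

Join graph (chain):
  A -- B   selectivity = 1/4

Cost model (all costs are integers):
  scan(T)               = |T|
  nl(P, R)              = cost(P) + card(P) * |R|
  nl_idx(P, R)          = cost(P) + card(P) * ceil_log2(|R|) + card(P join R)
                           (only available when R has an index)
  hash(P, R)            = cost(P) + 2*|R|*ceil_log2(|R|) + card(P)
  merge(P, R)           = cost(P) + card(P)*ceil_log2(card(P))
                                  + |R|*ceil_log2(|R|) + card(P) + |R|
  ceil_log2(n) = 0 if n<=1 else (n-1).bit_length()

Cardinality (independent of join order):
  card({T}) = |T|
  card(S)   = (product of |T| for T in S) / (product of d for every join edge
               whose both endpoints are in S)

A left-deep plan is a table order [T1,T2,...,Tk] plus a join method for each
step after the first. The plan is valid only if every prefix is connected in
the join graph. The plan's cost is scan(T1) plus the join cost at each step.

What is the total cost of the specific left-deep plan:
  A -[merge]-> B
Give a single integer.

step 1: scan A: cost=300, card=300
step 2: join B via merge
    card(P join B) = 300*80/(4) = 6000
    cost = 300 + 300*9 + 80*7 + 300 + 80 = 3940

3940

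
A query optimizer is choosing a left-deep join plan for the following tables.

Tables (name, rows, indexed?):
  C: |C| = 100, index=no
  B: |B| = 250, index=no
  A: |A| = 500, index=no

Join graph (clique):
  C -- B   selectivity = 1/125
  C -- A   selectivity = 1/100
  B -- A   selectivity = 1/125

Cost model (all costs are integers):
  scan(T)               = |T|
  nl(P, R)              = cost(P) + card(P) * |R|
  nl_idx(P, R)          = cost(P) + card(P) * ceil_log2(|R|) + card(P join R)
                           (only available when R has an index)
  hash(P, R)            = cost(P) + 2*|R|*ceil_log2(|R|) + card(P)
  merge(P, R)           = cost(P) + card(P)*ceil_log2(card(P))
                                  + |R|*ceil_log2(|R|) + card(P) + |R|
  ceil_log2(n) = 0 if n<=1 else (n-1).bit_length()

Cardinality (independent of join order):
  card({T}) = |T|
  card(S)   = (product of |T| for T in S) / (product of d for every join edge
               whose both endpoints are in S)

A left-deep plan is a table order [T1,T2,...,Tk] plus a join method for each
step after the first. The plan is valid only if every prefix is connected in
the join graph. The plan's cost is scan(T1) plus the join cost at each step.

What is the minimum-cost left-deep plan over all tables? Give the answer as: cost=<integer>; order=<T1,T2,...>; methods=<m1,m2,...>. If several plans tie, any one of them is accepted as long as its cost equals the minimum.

cost=6900; order=A,C,B; methods=hash,hash

Selinger DP (subsets sized 1..n):
  {C}: scan cost=100, card=100
  {B}: scan cost=250, card=250
  {A}: scan cost=500, card=500
  {BC}: card=200; try (C,hash)→1900, (B,merge)→3150, (C,merge)→3300, (B,hash)→4200, (B,nl)→25100, (C,nl)→25250; best=1900 via (C,hash)
  {AC}: card=500; try (C,hash)→2400, (A,merge)→5900, (C,merge)→6300, (A,hash)→9200, (A,nl)→50100, (C,nl)→50500; best=2400 via (C,hash)
  {AB}: card=1000; try (B,hash)→5000, (A,merge)→7500, (B,merge)→7750, (A,hash)→9500, (A,nl)→125250, (B,nl)→125500; best=5000 via (B,hash)
  {ABC}: card=8; try (B,hash)→6900, (C,hash)→7400, (A,merge)→8700, (B,merge)→9650, (A,hash)→11100, (C,merge)→16800 …(+3); best=6900 via (B,hash)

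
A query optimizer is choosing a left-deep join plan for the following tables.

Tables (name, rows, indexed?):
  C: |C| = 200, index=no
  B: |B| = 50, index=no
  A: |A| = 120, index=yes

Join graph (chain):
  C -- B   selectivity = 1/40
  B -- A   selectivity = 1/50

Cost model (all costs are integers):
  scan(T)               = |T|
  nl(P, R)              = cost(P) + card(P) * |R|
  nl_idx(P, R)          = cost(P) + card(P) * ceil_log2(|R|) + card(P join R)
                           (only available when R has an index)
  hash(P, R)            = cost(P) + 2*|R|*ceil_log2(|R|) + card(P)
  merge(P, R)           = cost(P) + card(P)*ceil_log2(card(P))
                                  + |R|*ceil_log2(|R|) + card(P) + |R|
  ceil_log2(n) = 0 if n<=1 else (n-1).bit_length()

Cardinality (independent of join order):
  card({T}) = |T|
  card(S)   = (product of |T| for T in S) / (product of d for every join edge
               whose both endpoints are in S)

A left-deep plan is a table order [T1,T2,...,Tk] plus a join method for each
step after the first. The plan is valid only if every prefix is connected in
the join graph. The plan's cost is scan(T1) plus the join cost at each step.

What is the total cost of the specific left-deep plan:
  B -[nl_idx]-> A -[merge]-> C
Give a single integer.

3280

step 1: scan B: cost=50, card=50
step 2: join A via nl_idx
    card(P join A) = 50*120/(50) = 120
    cost = 50 + 50*7 + 120 = 520
step 3: join C via merge
    card(P join C) = 120*200/(40) = 600
    cost = 520 + 120*7 + 200*8 + 120 + 200 = 3280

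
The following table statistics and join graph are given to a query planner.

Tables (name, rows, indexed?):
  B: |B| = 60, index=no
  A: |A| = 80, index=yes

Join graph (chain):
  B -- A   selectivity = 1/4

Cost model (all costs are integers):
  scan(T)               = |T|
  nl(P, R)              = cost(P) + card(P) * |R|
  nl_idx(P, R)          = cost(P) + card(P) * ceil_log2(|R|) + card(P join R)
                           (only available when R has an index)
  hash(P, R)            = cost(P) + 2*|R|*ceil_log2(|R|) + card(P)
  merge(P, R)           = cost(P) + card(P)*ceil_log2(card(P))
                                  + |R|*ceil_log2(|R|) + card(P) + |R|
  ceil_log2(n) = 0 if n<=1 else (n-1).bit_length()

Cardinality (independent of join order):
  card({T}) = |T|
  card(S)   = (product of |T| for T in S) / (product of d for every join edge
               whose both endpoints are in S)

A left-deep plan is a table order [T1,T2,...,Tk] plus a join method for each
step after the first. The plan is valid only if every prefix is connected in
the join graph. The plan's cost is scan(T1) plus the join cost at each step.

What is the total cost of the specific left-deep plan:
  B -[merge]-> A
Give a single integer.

step 1: scan B: cost=60, card=60
step 2: join A via merge
    card(P join A) = 60*80/(4) = 1200
    cost = 60 + 60*6 + 80*7 + 60 + 80 = 1120

1120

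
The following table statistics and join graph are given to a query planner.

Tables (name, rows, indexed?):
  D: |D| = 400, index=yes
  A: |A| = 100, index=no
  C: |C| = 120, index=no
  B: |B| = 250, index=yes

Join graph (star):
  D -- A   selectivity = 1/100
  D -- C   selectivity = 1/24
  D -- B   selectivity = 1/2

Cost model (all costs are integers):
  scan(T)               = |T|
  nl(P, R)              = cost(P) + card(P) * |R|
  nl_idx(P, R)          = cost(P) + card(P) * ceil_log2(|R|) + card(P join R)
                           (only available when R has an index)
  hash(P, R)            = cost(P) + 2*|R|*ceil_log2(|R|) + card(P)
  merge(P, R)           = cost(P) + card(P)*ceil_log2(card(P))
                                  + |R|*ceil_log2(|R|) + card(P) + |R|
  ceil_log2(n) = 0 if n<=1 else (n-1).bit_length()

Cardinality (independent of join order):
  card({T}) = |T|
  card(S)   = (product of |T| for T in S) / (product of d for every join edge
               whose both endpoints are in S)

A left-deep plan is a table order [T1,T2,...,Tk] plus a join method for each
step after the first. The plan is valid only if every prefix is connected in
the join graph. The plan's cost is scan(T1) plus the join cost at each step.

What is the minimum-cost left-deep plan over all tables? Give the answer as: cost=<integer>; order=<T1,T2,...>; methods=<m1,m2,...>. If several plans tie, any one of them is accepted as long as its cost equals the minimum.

cost=9480; order=A,D,C,B; methods=nl_idx,hash,hash

Selinger DP (subsets sized 1..n):
  {D}: scan cost=400, card=400
  {A}: scan cost=100, card=100
  {C}: scan cost=120, card=120
  {B}: scan cost=250, card=250
  {AD}: card=400; try (D,nl_idx)→1400, (A,hash)→2200, (D,merge)→4900, (A,merge)→5200, (D,hash)→7400, (D,nl)→40100 …(+1); best=1400 via (D,nl_idx)
  {CD}: card=2000; try (C,hash)→2480, (D,nl_idx)→3200, (D,merge)→5080, (C,merge)→5360, (D,hash)→7440, (D,nl)→48120 …(+1); best=2480 via (C,hash)
  {BD}: card=50000; try (B,hash)→4800, (D,merge)→6500, (B,merge)→6650, (D,hash)→7700, (D,nl_idx)→52500, (B,nl_idx)→53600 …(+2); best=4800 via (B,hash)
  {ACD}: card=2000; try (C,hash)→3480, (A,hash)→5880, (C,merge)→6360, (A,merge)→27280, (C,nl)→49400, (A,nl)→202480; best=3480 via (C,hash)
  {ABD}: card=50000; try (B,hash)→5800, (B,merge)→7650, (B,nl_idx)→54600, (A,hash)→56200, (B,nl)→101400, (A,merge)→855600 …(+1); best=5800 via (B,hash)
  {BCD}: card=250000; try (B,hash)→8480, (B,merge)→28730, (C,hash)→56480, (B,nl_idx)→268480, (B,nl)→502480, (C,merge)→855760 …(+1); best=8480 via (B,hash)
  {ABCD}: card=250000; try (B,hash)→9480, (B,merge)→29730, (C,hash)→57480, (A,hash)→259880, (B,nl_idx)→269480, (B,nl)→503480 …(+4); best=9480 via (B,hash)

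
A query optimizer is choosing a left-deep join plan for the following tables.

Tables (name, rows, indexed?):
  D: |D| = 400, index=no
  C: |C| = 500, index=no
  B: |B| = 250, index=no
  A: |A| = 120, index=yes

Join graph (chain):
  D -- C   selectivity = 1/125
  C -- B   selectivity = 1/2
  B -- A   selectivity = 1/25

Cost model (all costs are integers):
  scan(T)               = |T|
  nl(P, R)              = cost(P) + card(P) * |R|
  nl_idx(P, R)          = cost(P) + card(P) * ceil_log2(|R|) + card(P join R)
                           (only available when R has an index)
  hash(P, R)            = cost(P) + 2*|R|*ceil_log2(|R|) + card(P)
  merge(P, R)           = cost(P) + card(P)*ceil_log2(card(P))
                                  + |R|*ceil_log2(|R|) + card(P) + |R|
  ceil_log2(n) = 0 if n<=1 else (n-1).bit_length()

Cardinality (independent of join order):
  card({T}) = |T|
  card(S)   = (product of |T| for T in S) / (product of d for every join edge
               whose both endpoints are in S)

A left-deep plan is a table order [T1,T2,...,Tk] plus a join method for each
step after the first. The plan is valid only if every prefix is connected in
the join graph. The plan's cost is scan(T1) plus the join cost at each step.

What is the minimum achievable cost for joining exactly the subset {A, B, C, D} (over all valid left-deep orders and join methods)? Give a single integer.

Selinger DP over subsets of {A,B,C,D}:
  {D}: scan cost=400, card=400
  {C}: scan cost=500, card=500
  {B}: scan cost=250, card=250
  {A}: scan cost=120, card=120
  {CD}: card=1600; try (D,hash)→8200, (C,merge)→9400, (D,merge)→9500, (C,hash)→9800, (C,nl)→200400, (D,nl)→200500; best=8200 via (D,hash)
  {BC}: card=62500; try (B,hash)→5000, (C,merge)→7500, (B,merge)→7750, (C,hash)→9500, (C,nl)→125250, (B,nl)→125500; best=5000 via (B,hash)
  {AB}: card=1200; try (A,hash)→2180, (A,nl_idx)→3200, (B,merge)→3330, (A,merge)→3460, (B,hash)→4240, (B,nl)→30120 …(+1); best=2180 via (A,hash)
  {BCD}: card=200000; try (B,hash)→13800, (B,merge)→29650, (D,hash)→74700, (B,nl)→408200, (D,merge)→1071500, (D,nl)→25005000; best=13800 via (B,hash)
  {ABC}: card=300000; try (C,hash)→12380, (C,merge)→21580, (A,hash)→69180, (C,nl)→602180, (A,nl_idx)→742500, (A,merge)→1068460 …(+1); best=12380 via (C,hash)
  {ABCD}: card=960000; try (A,hash)→215480, (D,hash)→319580, (A,nl_idx)→2373800, (A,merge)→3814760, (D,merge)→6016380, (A,nl)→24013800 …(+1); best=215480 via (A,hash)

215480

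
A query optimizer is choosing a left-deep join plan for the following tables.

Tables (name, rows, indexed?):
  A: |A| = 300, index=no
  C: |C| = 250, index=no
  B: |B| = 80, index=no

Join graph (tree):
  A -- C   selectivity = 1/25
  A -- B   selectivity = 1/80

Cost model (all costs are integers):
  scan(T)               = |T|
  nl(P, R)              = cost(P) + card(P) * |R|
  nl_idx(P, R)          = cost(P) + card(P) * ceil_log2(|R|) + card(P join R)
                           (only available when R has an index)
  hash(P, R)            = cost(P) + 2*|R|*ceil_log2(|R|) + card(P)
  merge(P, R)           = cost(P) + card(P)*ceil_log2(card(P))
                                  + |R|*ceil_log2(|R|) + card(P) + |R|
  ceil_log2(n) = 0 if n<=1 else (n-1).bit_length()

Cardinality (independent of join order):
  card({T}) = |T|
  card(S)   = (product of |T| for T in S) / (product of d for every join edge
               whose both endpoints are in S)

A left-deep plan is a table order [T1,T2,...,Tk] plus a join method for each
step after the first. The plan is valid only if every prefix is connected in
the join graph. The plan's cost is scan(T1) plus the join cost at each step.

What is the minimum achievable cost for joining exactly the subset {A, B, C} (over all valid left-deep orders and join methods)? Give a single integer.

Selinger DP over subsets of {A,B,C}:
  {A}: scan cost=300, card=300
  {C}: scan cost=250, card=250
  {B}: scan cost=80, card=80
  {AC}: card=3000; try (C,hash)→4600, (A,merge)→5500, (C,merge)→5550, (A,hash)→5900, (A,nl)→75250, (C,nl)→75300; best=4600 via (C,hash)
  {AB}: card=300; try (B,hash)→1720, (A,merge)→3720, (B,merge)→3940, (A,hash)→5560, (A,nl)→24080, (B,nl)→24300; best=1720 via (B,hash)
  {ABC}: card=3000; try (C,hash)→6020, (C,merge)→6970, (B,hash)→8720, (B,merge)→44240, (C,nl)→76720, (B,nl)→244600; best=6020 via (C,hash)

6020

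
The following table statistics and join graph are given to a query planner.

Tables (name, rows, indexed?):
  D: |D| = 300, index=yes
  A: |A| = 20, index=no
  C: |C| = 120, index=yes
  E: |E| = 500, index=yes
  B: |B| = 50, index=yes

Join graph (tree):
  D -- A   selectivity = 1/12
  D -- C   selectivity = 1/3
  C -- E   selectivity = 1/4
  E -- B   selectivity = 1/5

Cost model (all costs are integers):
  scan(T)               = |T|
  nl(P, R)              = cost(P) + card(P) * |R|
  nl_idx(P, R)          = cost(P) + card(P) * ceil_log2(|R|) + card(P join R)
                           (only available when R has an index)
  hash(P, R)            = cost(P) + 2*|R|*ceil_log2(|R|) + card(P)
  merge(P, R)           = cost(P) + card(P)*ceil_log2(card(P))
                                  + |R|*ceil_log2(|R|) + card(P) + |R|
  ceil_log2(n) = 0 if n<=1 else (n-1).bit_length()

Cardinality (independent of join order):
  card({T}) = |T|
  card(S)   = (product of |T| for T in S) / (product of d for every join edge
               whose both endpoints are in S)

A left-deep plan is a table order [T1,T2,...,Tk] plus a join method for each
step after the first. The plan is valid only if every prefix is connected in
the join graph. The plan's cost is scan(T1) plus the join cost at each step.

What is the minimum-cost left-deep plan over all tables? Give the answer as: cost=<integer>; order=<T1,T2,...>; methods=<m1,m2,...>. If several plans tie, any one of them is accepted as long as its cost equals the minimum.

Selinger DP (subsets sized 1..n):
  {D}: scan cost=300, card=300
  {A}: scan cost=20, card=20
  {C}: scan cost=120, card=120
  {E}: scan cost=500, card=500
  {B}: scan cost=50, card=50
  {AD}: card=500; try (D,nl_idx)→700, (A,hash)→800, (D,merge)→3140, (A,merge)→3420, (D,hash)→5440, (D,nl)→6020 …(+1); best=700 via (D,nl_idx)
  {CD}: card=12000; try (C,hash)→2280, (D,merge)→4080, (C,merge)→4260, (D,hash)→5640, (D,nl_idx)→13200, (C,nl_idx)→14400 …(+2); best=2280 via (C,hash)
  {CE}: card=15000; try (C,hash)→2680, (E,merge)→6080, (C,merge)→6460, (E,hash)→9240, (E,nl_idx)→16200, (C,nl_idx)→19000 …(+2); best=2680 via (C,hash)
  {BE}: card=5000; try (B,hash)→1600, (E,merge)→5400, (E,nl_idx)→5500, (B,merge)→5850, (B,nl_idx)→8500, (E,hash)→9100 …(+2); best=1600 via (B,hash)
  {ACD}: card=20000; try (C,hash)→2880, (C,merge)→6660, (A,hash)→14480, (C,nl_idx)→24200, (C,nl)→60700, (A,merge)→182400 …(+1); best=2880 via (C,hash)
  {CDE}: card=1500000; try (D,hash)→23080, (E,hash)→23280, (E,merge)→187280, (D,merge)→230680, (E,nl_idx)→1610280, (D,nl_idx)→1637680 …(+2); best=23080 via (D,hash)
  {BCE}: card=150000; try (C,hash)→8280, (B,hash)→18280, (C,merge)→72560, (C,nl_idx)→186600, (B,merge)→228030, (B,nl_idx)→242680 …(+2); best=8280 via (C,hash)
  {ACDE}: card=2500000; try (E,hash)→31880, (E,merge)→327880, (A,hash)→1523280, (E,nl_idx)→2682880, (E,nl)→10002880, (A,nl)→30023080 …(+1); best=31880 via (E,hash)
  {BCDE}: card=15000000; try (D,hash)→163680, (B,hash)→1523680, (D,merge)→2861280, (D,nl_idx)→16358280, (B,nl_idx)→24023080, (B,merge)→33023430 …(+2); best=163680 via (D,hash)
  {ABCDE}: card=25000000; try (B,hash)→2532480, (A,hash)→15163880, (B,nl_idx)→40031880, (B,merge)→57532230, (B,nl)→125031880, (A,nl)→300163680 …(+1); best=2532480 via (B,hash)

cost=2532480; order=A,D,C,E,B; methods=nl_idx,hash,hash,hash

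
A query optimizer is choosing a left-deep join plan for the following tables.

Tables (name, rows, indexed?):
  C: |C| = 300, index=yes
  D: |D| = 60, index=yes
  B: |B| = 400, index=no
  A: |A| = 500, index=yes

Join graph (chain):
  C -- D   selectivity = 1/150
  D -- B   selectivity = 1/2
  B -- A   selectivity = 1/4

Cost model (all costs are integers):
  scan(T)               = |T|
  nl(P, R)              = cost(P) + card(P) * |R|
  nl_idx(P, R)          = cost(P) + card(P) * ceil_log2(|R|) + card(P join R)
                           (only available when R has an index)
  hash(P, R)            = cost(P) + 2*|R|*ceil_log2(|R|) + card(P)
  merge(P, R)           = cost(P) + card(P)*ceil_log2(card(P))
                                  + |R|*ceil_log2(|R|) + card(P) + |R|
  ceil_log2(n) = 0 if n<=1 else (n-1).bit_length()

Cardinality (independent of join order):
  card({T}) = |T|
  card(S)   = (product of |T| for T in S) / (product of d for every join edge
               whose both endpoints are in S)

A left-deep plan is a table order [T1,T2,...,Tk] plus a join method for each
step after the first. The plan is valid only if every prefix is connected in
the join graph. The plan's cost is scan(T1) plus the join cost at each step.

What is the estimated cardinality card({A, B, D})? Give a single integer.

1500000

Tables in S: A(500), B(400), D(60)
Edges inside S: D-B(d=2), B-A(d=4)
numerator = 500 * 400 * 60 = 12000000
denominator = 2 * 4 = 8
card(S) = 12000000 / 8 = 1500000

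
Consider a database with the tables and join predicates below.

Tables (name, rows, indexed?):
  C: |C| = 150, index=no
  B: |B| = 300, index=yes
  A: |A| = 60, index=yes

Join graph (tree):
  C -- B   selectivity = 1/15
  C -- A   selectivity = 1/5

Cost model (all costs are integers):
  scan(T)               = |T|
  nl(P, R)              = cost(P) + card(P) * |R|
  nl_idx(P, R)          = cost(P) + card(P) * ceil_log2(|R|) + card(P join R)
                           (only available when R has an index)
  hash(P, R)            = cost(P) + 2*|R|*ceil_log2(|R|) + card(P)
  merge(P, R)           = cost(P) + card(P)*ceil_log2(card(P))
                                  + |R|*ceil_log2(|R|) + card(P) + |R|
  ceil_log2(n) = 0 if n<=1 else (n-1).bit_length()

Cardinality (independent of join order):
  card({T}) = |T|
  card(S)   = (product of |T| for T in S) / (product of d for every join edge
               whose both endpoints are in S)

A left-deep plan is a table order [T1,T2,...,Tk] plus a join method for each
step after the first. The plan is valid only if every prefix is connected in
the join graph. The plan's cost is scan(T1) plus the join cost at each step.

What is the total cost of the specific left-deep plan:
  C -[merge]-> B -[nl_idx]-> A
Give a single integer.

step 1: scan C: cost=150, card=150
step 2: join B via merge
    card(P join B) = 150*300/(15) = 3000
    cost = 150 + 150*8 + 300*9 + 150 + 300 = 4500
step 3: join A via nl_idx
    card(P join A) = 3000*60/(5) = 36000
    cost = 4500 + 3000*6 + 36000 = 58500

58500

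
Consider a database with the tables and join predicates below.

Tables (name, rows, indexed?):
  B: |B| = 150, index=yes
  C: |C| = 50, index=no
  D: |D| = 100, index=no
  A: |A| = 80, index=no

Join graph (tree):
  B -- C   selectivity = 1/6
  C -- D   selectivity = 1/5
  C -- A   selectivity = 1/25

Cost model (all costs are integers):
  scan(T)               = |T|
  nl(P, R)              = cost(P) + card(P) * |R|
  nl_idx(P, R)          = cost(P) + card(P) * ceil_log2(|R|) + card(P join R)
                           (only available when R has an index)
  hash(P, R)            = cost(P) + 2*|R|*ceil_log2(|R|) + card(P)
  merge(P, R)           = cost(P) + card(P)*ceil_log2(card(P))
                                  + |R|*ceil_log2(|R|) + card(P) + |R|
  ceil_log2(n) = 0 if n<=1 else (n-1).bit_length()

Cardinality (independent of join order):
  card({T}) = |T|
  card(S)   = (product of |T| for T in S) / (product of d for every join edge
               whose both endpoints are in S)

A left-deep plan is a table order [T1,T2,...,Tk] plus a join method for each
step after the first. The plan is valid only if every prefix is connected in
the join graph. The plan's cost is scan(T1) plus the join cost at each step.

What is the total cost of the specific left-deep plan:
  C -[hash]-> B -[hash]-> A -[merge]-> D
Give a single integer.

57670

step 1: scan C: cost=50, card=50
step 2: join B via hash
    card(P join B) = 50*150/(6) = 1250
    cost = 50 + 2*150*8 + 50 = 2500
step 3: join A via hash
    card(P join A) = 1250*80/(25) = 4000
    cost = 2500 + 2*80*7 + 1250 = 4870
step 4: join D via merge
    card(P join D) = 4000*100/(5) = 80000
    cost = 4870 + 4000*12 + 100*7 + 4000 + 100 = 57670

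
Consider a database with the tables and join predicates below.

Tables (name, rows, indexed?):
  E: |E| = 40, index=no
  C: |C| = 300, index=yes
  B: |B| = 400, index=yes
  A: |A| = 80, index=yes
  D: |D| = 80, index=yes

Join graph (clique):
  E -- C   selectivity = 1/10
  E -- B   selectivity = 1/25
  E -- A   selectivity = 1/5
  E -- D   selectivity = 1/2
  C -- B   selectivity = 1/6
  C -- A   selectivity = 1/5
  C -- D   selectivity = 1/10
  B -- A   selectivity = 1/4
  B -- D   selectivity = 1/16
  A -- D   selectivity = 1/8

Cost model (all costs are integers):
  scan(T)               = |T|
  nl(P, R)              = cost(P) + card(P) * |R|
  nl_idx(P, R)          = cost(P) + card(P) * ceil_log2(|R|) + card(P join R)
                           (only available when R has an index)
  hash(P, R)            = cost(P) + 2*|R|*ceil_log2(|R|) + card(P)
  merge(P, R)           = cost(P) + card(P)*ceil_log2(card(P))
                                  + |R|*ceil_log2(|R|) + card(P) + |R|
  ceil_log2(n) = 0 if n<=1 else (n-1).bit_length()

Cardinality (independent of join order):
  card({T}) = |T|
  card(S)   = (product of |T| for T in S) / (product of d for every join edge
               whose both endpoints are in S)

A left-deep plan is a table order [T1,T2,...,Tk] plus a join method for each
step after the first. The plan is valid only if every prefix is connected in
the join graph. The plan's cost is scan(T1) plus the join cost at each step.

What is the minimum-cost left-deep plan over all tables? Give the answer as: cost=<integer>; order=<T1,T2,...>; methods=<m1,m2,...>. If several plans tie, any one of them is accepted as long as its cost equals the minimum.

cost=11720; order=E,B,D,A,C; methods=nl_idx,hash,hash,hash

Selinger DP (subsets sized 1..n):
  {E}: scan cost=40, card=40
  {C}: scan cost=300, card=300
  {B}: scan cost=400, card=400
  {A}: scan cost=80, card=80
  {D}: scan cost=80, card=80
  {CE}: card=1200; try (E,hash)→1080, (C,nl_idx)→1600, (C,merge)→3320, (E,merge)→3580, (C,hash)→5480, (C,nl)→12040 …(+1); best=1080 via (E,hash)
  {BE}: card=640; try (B,nl_idx)→1040, (E,hash)→1280, (B,merge)→4320, (E,merge)→4680, (B,hash)→7280, (B,nl)→16040 …(+1); best=1040 via (B,nl_idx)
  {AE}: card=640; try (E,hash)→640, (A,merge)→960, (A,nl_idx)→960, (E,merge)→1000, (A,hash)→1200, (A,nl)→3240 …(+1); best=640 via (E,hash)
  {DE}: card=1600; try (E,hash)→640, (D,merge)→960, (E,merge)→1000, (D,hash)→1200, (D,nl_idx)→1920, (D,nl)→3240 …(+1); best=640 via (E,hash)
  {BC}: card=20000; try (C,hash)→6200, (B,merge)→7300, (C,merge)→7400, (B,hash)→7800, (B,nl_idx)→23000, (C,nl_idx)→24000 …(+2); best=6200 via (C,hash)
  {AC}: card=4800; try (A,hash)→1720, (C,merge)→3720, (A,merge)→3940, (C,hash)→5560, (C,nl_idx)→5600, (A,nl_idx)→7200 …(+2); best=1720 via (A,hash)
  {CD}: card=2400; try (D,hash)→1720, (C,nl_idx)→3200, (C,merge)→3720, (D,merge)→3940, (D,nl_idx)→4800, (C,hash)→5560 …(+2); best=1720 via (D,hash)
  {AB}: card=8000; try (A,hash)→1920, (B,merge)→4720, (A,merge)→5040, (B,hash)→7360, (B,nl_idx)→8800, (A,nl_idx)→11200 …(+2); best=1920 via (A,hash)
  {BD}: card=2000; try (D,hash)→1920, (B,nl_idx)→2800, (B,merge)→4720, (D,merge)→5040, (D,nl_idx)→5200, (B,hash)→7360 …(+2); best=1920 via (D,hash)
  {AD}: card=800; try (D,hash)→1280, (A,hash)→1280, (D,merge)→1360, (A,merge)→1360, (D,nl_idx)→1440, (A,nl_idx)→1440 …(+2); best=1280 via (D,hash)
  {BCE}: card=3200; try (C,hash)→7080, (B,hash)→9480, (C,nl_idx)→10000, (C,merge)→11080, (B,nl_idx)→15080, (B,merge)→19480 …(+5); best=7080 via (C,hash)
  {ACE}: card=3840; try (A,hash)→3400, (C,hash)→6680, (E,hash)→7000, (C,nl_idx)→10240, (C,merge)→10680, (A,nl_idx)→13320 …(+5); best=3400 via (A,hash)
  {CDE}: card=4800; try (D,hash)→3400, (E,hash)→4600, (C,hash)→7640, (D,nl_idx)→14280, (D,merge)→16120, (C,nl_idx)→19840 …(+5); best=3400 via (D,hash)
  {ABE}: card=2560; try (A,hash)→2800, (A,nl_idx)→8080, (B,hash)→8480, (A,merge)→8720, (B,nl_idx)→8960, (E,hash)→10400 …(+5); best=2800 via (A,hash)
  {BDE}: card=1600; try (D,hash)→2800, (E,hash)→4400, (D,nl_idx)→7120, (D,merge)→8720, (B,hash)→9440, (B,nl_idx)→16640 …(+5); best=2800 via (D,hash)
  {ADE}: card=3200; try (D,hash)→2400, (E,hash)→2560, (A,hash)→3360, (D,merge)→8320, (D,nl_idx)→8320, (E,merge)→10360 …(+5); best=2400 via (D,hash)
  {ABC}: card=80000; try (B,hash)→13720, (C,hash)→15320, (A,hash)→27320, (B,merge)→72920, (C,merge)→116920, (B,nl_idx)→124920 …(+6); best=13720 via (B,hash)
  {BCD}: card=10000; try (C,hash)→9320, (B,hash)→11320, (D,hash)→27320, (C,merge)→28920, (C,nl_idx)→29920, (B,nl_idx)→33320 …(+6); best=9320 via (C,hash)
  {ACD}: card=4800; try (A,hash)→5240, (C,hash)→7480, (D,hash)→7640, (C,merge)→13080, (C,nl_idx)→13280, (A,nl_idx)→23320 …(+6); best=5240 via (A,hash)
  {ABD}: card=5000; try (A,hash)→5040, (B,hash)→9280, (D,hash)→11040, (B,nl_idx)→13480, (B,merge)→14080, (A,nl_idx)→20920 …(+6); best=5040 via (A,hash)
  {ABCE}: card=2560; try (C,hash)→10760, (A,hash)→11400, (B,hash)→14440, (C,nl_idx)→28400, (A,nl_idx)→32040, (C,merge)→39080 …(+9); best=10760 via (C,hash)
  {BCDE}: card=800; try (C,hash)→9800, (D,hash)→11400, (B,hash)→15400, (C,nl_idx)→18000, (E,hash)→19800, (C,merge)→25000 …(+9); best=9800 via (C,hash)
  {ACDE}: card=1920; try (D,hash)→8360, (A,hash)→9320, (E,hash)→10520, (C,hash)→11000, (D,nl_idx)→32200, (C,nl_idx)→33120 …(+9); best=8360 via (D,hash)
  {ABDE}: card=800; try (A,hash)→5520, (D,hash)→6480, (E,hash)→10520, (B,hash)→12800, (A,nl_idx)→14800, (D,nl_idx)→21520 …(+9); best=5520 via (A,hash)
  {ABCD}: card=5000; try (C,hash)→15440, (B,hash)→17240, (A,hash)→20440, (B,nl_idx)→53440, (C,nl_idx)→55040, (B,merge)→76440 …(+10); best=15440 via (C,hash)
  {ABCDE}: card=80; try (C,hash)→11720, (A,hash)→11720, (C,nl_idx)→12800, (D,hash)→14440, (A,nl_idx)→15480, (C,merge)→17320 …(+13); best=11720 via (C,hash)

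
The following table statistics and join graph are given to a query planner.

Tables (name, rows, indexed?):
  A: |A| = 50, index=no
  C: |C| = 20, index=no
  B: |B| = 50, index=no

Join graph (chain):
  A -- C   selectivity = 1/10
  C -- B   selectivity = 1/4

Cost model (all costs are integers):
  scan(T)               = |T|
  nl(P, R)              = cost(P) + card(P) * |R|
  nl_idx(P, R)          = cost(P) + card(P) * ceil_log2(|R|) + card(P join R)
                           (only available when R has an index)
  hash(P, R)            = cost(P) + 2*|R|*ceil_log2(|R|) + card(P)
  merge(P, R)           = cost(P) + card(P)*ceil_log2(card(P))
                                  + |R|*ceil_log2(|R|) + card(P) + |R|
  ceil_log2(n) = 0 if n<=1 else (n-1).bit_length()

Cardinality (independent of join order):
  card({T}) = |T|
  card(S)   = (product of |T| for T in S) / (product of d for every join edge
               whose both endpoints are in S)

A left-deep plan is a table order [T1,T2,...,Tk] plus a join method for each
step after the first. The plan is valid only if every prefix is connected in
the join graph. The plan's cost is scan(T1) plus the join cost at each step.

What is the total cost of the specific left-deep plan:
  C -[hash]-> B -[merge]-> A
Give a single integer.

3240

step 1: scan C: cost=20, card=20
step 2: join B via hash
    card(P join B) = 20*50/(4) = 250
    cost = 20 + 2*50*6 + 20 = 640
step 3: join A via merge
    card(P join A) = 250*50/(10) = 1250
    cost = 640 + 250*8 + 50*6 + 250 + 50 = 3240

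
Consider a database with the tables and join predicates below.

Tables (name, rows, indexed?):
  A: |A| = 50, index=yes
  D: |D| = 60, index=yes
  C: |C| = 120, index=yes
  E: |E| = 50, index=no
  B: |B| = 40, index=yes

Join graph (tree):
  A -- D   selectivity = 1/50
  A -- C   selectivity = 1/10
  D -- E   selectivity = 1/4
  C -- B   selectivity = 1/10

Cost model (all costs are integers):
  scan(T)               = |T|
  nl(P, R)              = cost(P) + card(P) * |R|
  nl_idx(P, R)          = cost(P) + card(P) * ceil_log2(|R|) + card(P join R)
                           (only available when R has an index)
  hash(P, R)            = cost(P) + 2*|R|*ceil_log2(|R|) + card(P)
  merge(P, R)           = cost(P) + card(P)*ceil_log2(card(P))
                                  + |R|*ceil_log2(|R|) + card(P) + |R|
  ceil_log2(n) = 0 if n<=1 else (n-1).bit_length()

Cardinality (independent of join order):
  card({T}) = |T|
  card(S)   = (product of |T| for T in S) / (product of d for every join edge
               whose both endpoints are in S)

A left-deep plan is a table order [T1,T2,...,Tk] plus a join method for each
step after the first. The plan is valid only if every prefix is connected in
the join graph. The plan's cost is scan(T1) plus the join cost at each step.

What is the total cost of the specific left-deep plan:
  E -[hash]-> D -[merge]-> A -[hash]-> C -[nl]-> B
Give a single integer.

371850

step 1: scan E: cost=50, card=50
step 2: join D via hash
    card(P join D) = 50*60/(4) = 750
    cost = 50 + 2*60*6 + 50 = 820
step 3: join A via merge
    card(P join A) = 750*50/(50) = 750
    cost = 820 + 750*10 + 50*6 + 750 + 50 = 9420
step 4: join C via hash
    card(P join C) = 750*120/(10) = 9000
    cost = 9420 + 2*120*7 + 750 = 11850
step 5: join B via nl
    card(P join B) = 9000*40/(10) = 36000
    cost = 11850 + 9000*40 = 371850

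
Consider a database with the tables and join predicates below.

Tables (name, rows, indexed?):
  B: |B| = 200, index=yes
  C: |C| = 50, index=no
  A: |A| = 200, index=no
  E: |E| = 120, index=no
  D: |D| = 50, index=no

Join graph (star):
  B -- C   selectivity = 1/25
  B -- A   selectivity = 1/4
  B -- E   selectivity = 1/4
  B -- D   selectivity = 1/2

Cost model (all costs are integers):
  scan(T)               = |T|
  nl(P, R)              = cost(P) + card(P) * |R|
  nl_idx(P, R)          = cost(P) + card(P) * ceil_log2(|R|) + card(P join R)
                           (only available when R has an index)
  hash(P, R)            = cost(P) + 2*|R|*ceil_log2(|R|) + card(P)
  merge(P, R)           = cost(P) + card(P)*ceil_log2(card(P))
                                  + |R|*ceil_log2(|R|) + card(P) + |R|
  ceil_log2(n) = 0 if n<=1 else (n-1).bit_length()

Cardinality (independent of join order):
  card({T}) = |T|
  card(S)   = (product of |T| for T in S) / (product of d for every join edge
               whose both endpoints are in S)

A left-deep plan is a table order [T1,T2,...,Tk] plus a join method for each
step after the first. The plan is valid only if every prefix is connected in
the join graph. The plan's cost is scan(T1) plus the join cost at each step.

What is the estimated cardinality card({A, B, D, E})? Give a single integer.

7500000

Tables in S: A(200), B(200), D(50), E(120)
Edges inside S: B-A(d=4), B-E(d=4), B-D(d=2)
numerator = 200 * 200 * 50 * 120 = 240000000
denominator = 4 * 4 * 2 = 32
card(S) = 240000000 / 32 = 7500000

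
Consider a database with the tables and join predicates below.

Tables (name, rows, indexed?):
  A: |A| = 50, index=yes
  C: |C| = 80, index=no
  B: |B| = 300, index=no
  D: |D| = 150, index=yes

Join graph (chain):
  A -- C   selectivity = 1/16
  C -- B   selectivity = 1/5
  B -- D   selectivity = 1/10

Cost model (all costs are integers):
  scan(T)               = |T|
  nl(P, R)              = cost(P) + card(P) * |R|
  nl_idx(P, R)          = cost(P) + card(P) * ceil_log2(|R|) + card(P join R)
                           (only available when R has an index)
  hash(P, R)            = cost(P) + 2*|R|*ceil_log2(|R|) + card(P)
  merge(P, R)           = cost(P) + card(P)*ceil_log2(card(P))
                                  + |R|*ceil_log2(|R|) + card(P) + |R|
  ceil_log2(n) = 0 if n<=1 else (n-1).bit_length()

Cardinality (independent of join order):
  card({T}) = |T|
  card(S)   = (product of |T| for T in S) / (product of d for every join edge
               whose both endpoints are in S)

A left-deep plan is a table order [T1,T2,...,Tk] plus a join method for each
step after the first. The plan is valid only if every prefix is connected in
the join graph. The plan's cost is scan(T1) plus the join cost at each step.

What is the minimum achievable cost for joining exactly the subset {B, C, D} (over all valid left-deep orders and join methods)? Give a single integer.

8620

Selinger DP over subsets of {B,C,D}:
  {C}: scan cost=80, card=80
  {B}: scan cost=300, card=300
  {D}: scan cost=150, card=150
  {BC}: card=4800; try (C,hash)→1720, (B,merge)→3720, (C,merge)→3940, (B,hash)→5560, (B,nl)→24080, (C,nl)→24300; best=1720 via (C,hash)
  {BD}: card=4500; try (D,hash)→3000, (B,merge)→4500, (D,merge)→4650, (B,hash)→5700, (D,nl_idx)→7200, (B,nl)→45150 …(+1); best=3000 via (D,hash)
  {BCD}: card=72000; try (C,hash)→8620, (D,hash)→8920, (C,merge)→66640, (D,merge)→70270, (D,nl_idx)→112120, (C,nl)→363000 …(+1); best=8620 via (C,hash)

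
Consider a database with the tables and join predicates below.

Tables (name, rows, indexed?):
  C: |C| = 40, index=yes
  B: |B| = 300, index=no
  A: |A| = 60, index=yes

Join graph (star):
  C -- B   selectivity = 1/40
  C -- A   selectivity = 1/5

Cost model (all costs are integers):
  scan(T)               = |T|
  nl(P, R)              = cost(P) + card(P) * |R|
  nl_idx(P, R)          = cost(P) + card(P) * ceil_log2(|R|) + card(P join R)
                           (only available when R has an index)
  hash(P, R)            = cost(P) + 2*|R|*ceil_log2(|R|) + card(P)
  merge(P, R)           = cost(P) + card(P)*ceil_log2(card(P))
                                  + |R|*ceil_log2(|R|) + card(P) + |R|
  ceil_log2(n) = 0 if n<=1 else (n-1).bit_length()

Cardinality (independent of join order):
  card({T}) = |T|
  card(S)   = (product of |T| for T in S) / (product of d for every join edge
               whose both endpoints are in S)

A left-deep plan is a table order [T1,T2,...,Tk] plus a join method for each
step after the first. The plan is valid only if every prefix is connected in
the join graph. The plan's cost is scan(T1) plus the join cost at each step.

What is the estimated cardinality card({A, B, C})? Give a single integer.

Tables in S: A(60), B(300), C(40)
Edges inside S: C-B(d=40), C-A(d=5)
numerator = 60 * 300 * 40 = 720000
denominator = 40 * 5 = 200
card(S) = 720000 / 200 = 3600

3600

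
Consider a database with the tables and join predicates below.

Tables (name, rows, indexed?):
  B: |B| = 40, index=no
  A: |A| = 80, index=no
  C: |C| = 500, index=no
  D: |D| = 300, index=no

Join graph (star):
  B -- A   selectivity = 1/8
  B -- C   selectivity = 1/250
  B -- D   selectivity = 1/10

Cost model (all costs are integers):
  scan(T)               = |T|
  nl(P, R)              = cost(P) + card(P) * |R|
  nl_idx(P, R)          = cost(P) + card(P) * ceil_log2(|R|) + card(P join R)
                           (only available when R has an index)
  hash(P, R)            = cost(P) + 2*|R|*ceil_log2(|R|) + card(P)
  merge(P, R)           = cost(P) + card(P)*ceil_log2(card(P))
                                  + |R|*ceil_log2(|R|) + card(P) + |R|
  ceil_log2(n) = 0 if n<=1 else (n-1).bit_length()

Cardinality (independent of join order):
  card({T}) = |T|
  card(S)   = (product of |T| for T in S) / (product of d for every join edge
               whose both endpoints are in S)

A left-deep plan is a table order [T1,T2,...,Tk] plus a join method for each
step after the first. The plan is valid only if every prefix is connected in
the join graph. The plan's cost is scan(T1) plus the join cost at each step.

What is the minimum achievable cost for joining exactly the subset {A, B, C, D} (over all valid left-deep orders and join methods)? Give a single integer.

Selinger DP over subsets of {A,B,C,D}:
  {B}: scan cost=40, card=40
  {A}: scan cost=80, card=80
  {C}: scan cost=500, card=500
  {D}: scan cost=300, card=300
  {AB}: card=400; try (B,hash)→640, (A,merge)→960, (B,merge)→1000, (A,hash)→1200, (A,nl)→3240, (B,nl)→3280; best=640 via (B,hash)
  {BC}: card=80; try (B,hash)→1480, (C,merge)→5320, (B,merge)→5780, (C,hash)→9080, (C,nl)→20040, (B,nl)→20500; best=1480 via (B,hash)
  {BD}: card=1200; try (B,hash)→1080, (D,merge)→3320, (B,merge)→3580, (D,hash)→5480, (D,nl)→12040, (B,nl)→12300; best=1080 via (B,hash)
  {ABC}: card=800; try (A,hash)→2680, (A,merge)→2760, (A,nl)→7880, (C,merge)→9640, (C,hash)→10040, (C,nl)→200640; best=2680 via (A,hash)
  {ABD}: card=12000; try (A,hash)→3400, (D,hash)→6440, (D,merge)→7640, (A,merge)→16120, (A,nl)→97080, (D,nl)→120640; best=3400 via (A,hash)
  {BCD}: card=2400; try (D,merge)→5120, (D,hash)→6960, (C,hash)→11280, (C,merge)→20480, (D,nl)→25480, (C,nl)→601080; best=5120 via (D,merge)
  {ABCD}: card=24000; try (A,hash)→8640, (D,hash)→8880, (D,merge)→14480, (C,hash)→24400, (A,merge)→36960, (C,merge)→188400 …(+3); best=8640 via (A,hash)

8640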